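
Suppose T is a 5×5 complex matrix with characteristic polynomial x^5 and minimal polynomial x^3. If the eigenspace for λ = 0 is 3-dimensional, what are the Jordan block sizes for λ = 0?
Block sizes for λ = 0: [3, 1, 1]

Step 1 — from the characteristic polynomial, algebraic multiplicity of λ = 0 is 5. From dim ker(T − (0)·I) = 3, there are exactly 3 Jordan blocks for λ = 0.
Step 2 — from the minimal polynomial, the factor (x − 0)^3 tells us the largest block for λ = 0 has size 3.
Step 3 — with total size 5, 3 blocks, and largest block 3, the block sizes (in nonincreasing order) are [3, 1, 1].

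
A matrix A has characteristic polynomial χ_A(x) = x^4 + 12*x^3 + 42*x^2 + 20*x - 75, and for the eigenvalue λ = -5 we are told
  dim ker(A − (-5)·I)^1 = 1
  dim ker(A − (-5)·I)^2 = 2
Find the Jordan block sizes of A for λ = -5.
Block sizes for λ = -5: [2]

From the dimensions of kernels of powers, the number of Jordan blocks of size at least j is d_j − d_{j−1} where d_j = dim ker(N^j) (with d_0 = 0). Computing the differences gives [1, 1].
The number of blocks of size exactly k is (#blocks of size ≥ k) − (#blocks of size ≥ k + 1), so the partition is: 1 block(s) of size 2.
In nonincreasing order the block sizes are [2].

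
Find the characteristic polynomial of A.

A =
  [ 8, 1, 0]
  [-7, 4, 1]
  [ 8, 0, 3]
x^3 - 15*x^2 + 75*x - 125

Expanding det(x·I − A) (e.g. by cofactor expansion or by noting that A is similar to its Jordan form J, which has the same characteristic polynomial as A) gives
  χ_A(x) = x^3 - 15*x^2 + 75*x - 125
which factors as (x - 5)^3. The eigenvalues (with algebraic multiplicities) are λ = 5 with multiplicity 3.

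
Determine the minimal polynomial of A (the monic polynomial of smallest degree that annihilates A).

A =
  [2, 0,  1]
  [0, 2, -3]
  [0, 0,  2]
x^2 - 4*x + 4

The characteristic polynomial is χ_A(x) = (x - 2)^3, so the eigenvalues are known. The minimal polynomial is
  m_A(x) = Π_λ (x − λ)^{k_λ}
where k_λ is the size of the *largest* Jordan block for λ (equivalently, the smallest k with (A − λI)^k v = 0 for every generalised eigenvector v of λ).

  λ = 2: largest Jordan block has size 2, contributing (x − 2)^2

So m_A(x) = (x - 2)^2 = x^2 - 4*x + 4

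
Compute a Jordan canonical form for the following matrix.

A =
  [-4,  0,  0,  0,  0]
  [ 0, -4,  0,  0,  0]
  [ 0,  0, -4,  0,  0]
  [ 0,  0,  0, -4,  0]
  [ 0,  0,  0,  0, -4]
J_1(-4) ⊕ J_1(-4) ⊕ J_1(-4) ⊕ J_1(-4) ⊕ J_1(-4)

The characteristic polynomial is
  det(x·I − A) = x^5 + 20*x^4 + 160*x^3 + 640*x^2 + 1280*x + 1024 = (x + 4)^5

Eigenvalues and multiplicities (the geometric multiplicity of λ is n − rank(A − λI), which equals the number of Jordan blocks for λ):
  λ = -4: algebraic multiplicity = 5, geometric multiplicity = 5

Determining the block sizes for each eigenvalue:
  λ = -4: gm = am = 5, so every block has size 1 → block sizes [1, 1, 1, 1, 1]

Assembling the blocks gives a Jordan form
J =
  [-4,  0,  0,  0,  0]
  [ 0, -4,  0,  0,  0]
  [ 0,  0, -4,  0,  0]
  [ 0,  0,  0, -4,  0]
  [ 0,  0,  0,  0, -4]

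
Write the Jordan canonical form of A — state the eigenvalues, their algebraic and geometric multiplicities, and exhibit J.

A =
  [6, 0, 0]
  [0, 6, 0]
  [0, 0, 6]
J_1(6) ⊕ J_1(6) ⊕ J_1(6)

The characteristic polynomial is
  det(x·I − A) = x^3 - 18*x^2 + 108*x - 216 = (x - 6)^3

Eigenvalues and multiplicities (the geometric multiplicity of λ is n − rank(A − λI), which equals the number of Jordan blocks for λ):
  λ = 6: algebraic multiplicity = 3, geometric multiplicity = 3

Determining the block sizes for each eigenvalue:
  λ = 6: gm = am = 3, so every block has size 1 → block sizes [1, 1, 1]

Assembling the blocks gives a Jordan form
J =
  [6, 0, 0]
  [0, 6, 0]
  [0, 0, 6]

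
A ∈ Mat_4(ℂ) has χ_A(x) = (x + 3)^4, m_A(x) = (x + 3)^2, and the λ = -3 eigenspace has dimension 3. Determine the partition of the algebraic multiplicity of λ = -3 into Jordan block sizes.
Block sizes for λ = -3: [2, 1, 1]

Step 1 — from the characteristic polynomial, algebraic multiplicity of λ = -3 is 4. From dim ker(A − (-3)·I) = 3, there are exactly 3 Jordan blocks for λ = -3.
Step 2 — from the minimal polynomial, the factor (x + 3)^2 tells us the largest block for λ = -3 has size 2.
Step 3 — with total size 4, 3 blocks, and largest block 2, the block sizes (in nonincreasing order) are [2, 1, 1].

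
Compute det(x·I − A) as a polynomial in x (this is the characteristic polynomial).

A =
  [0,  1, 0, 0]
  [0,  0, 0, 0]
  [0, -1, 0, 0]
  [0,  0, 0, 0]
x^4

Expanding det(x·I − A) (e.g. by cofactor expansion or by noting that A is similar to its Jordan form J, which has the same characteristic polynomial as A) gives
  χ_A(x) = x^4
which factors as x^4. The eigenvalues (with algebraic multiplicities) are λ = 0 with multiplicity 4.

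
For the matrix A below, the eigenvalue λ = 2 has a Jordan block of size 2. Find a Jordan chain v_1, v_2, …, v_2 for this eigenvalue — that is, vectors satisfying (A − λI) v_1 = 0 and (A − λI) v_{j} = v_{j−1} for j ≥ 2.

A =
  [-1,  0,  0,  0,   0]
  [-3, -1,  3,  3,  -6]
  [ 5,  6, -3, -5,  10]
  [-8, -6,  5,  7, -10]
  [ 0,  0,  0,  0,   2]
A Jordan chain for λ = 2 of length 2:
v_1 = (0, 0, 1, -1, 0)ᵀ
v_2 = (0, 1, 1, 0, 0)ᵀ

Let N = A − (2)·I. We want v_2 with N^2 v_2 = 0 but N^1 v_2 ≠ 0; then v_{j-1} := N · v_j for j = 2, …, 2.

Pick v_2 = (0, 1, 1, 0, 0)ᵀ.
Then v_1 = N · v_2 = (0, 0, 1, -1, 0)ᵀ.

Sanity check: (A − (2)·I) v_1 = (0, 0, 0, 0, 0)ᵀ = 0. ✓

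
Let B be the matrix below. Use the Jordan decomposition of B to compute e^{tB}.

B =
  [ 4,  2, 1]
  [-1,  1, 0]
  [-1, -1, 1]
e^{tB} =
  [t^2*exp(2*t)/2 + 2*t*exp(2*t) + exp(2*t), t^2*exp(2*t)/2 + 2*t*exp(2*t), t^2*exp(2*t)/2 + t*exp(2*t)]
  [-t^2*exp(2*t)/2 - t*exp(2*t), -t^2*exp(2*t)/2 - t*exp(2*t) + exp(2*t), -t^2*exp(2*t)/2]
  [-t*exp(2*t), -t*exp(2*t), -t*exp(2*t) + exp(2*t)]

Strategy: write B = P · J · P⁻¹ where J is a Jordan canonical form, so e^{tB} = P · e^{tJ} · P⁻¹, and e^{tJ} can be computed block-by-block.

B has Jordan form
J =
  [2, 1, 0]
  [0, 2, 1]
  [0, 0, 2]
(up to reordering of blocks).

Per-block formulas:
  For a 3×3 Jordan block J_3(2): exp(t · J_3(2)) = e^(2t)·(I + t·N + (t^2/2)·N^2), where N is the 3×3 nilpotent shift.

After assembling e^{tJ} and conjugating by P, we get:

e^{tB} =
  [t^2*exp(2*t)/2 + 2*t*exp(2*t) + exp(2*t), t^2*exp(2*t)/2 + 2*t*exp(2*t), t^2*exp(2*t)/2 + t*exp(2*t)]
  [-t^2*exp(2*t)/2 - t*exp(2*t), -t^2*exp(2*t)/2 - t*exp(2*t) + exp(2*t), -t^2*exp(2*t)/2]
  [-t*exp(2*t), -t*exp(2*t), -t*exp(2*t) + exp(2*t)]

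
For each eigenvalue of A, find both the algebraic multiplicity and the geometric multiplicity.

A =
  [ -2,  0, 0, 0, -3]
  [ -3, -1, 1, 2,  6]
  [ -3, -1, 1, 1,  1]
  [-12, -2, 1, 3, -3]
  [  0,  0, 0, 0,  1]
λ = -2: alg = 1, geom = 1; λ = 1: alg = 4, geom = 2

Step 1 — factor the characteristic polynomial to read off the algebraic multiplicities:
  χ_A(x) = (x - 1)^4*(x + 2)

Step 2 — compute geometric multiplicities via the rank-nullity identity g(λ) = n − rank(A − λI):
  rank(A − (-2)·I) = 4, so dim ker(A − (-2)·I) = n − 4 = 1
  rank(A − (1)·I) = 3, so dim ker(A − (1)·I) = n − 3 = 2

Summary:
  λ = -2: algebraic multiplicity = 1, geometric multiplicity = 1
  λ = 1: algebraic multiplicity = 4, geometric multiplicity = 2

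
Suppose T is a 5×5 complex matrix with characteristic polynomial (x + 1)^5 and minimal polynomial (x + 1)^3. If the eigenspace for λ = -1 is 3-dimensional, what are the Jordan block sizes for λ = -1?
Block sizes for λ = -1: [3, 1, 1]

Step 1 — from the characteristic polynomial, algebraic multiplicity of λ = -1 is 5. From dim ker(T − (-1)·I) = 3, there are exactly 3 Jordan blocks for λ = -1.
Step 2 — from the minimal polynomial, the factor (x + 1)^3 tells us the largest block for λ = -1 has size 3.
Step 3 — with total size 5, 3 blocks, and largest block 3, the block sizes (in nonincreasing order) are [3, 1, 1].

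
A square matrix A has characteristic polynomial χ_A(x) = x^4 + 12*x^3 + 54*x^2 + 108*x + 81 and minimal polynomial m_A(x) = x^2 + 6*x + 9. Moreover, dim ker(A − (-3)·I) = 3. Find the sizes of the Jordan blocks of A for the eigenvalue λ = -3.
Block sizes for λ = -3: [2, 1, 1]

Step 1 — from the characteristic polynomial, algebraic multiplicity of λ = -3 is 4. From dim ker(A − (-3)·I) = 3, there are exactly 3 Jordan blocks for λ = -3.
Step 2 — from the minimal polynomial, the factor (x + 3)^2 tells us the largest block for λ = -3 has size 2.
Step 3 — with total size 4, 3 blocks, and largest block 2, the block sizes (in nonincreasing order) are [2, 1, 1].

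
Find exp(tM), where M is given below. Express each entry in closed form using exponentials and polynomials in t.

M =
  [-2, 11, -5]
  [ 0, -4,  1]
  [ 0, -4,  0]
e^{tM} =
  [exp(-2*t), -t^2*exp(-2*t) + 11*t*exp(-2*t), t^2*exp(-2*t)/2 - 5*t*exp(-2*t)]
  [0, -2*t*exp(-2*t) + exp(-2*t), t*exp(-2*t)]
  [0, -4*t*exp(-2*t), 2*t*exp(-2*t) + exp(-2*t)]

Strategy: write M = P · J · P⁻¹ where J is a Jordan canonical form, so e^{tM} = P · e^{tJ} · P⁻¹, and e^{tJ} can be computed block-by-block.

M has Jordan form
J =
  [-2,  1,  0]
  [ 0, -2,  1]
  [ 0,  0, -2]
(up to reordering of blocks).

Per-block formulas:
  For a 3×3 Jordan block J_3(-2): exp(t · J_3(-2)) = e^(-2t)·(I + t·N + (t^2/2)·N^2), where N is the 3×3 nilpotent shift.

After assembling e^{tJ} and conjugating by P, we get:

e^{tM} =
  [exp(-2*t), -t^2*exp(-2*t) + 11*t*exp(-2*t), t^2*exp(-2*t)/2 - 5*t*exp(-2*t)]
  [0, -2*t*exp(-2*t) + exp(-2*t), t*exp(-2*t)]
  [0, -4*t*exp(-2*t), 2*t*exp(-2*t) + exp(-2*t)]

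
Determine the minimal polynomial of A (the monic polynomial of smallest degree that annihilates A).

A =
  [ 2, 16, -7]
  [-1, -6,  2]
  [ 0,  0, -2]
x^3 + 6*x^2 + 12*x + 8

The characteristic polynomial is χ_A(x) = (x + 2)^3, so the eigenvalues are known. The minimal polynomial is
  m_A(x) = Π_λ (x − λ)^{k_λ}
where k_λ is the size of the *largest* Jordan block for λ (equivalently, the smallest k with (A − λI)^k v = 0 for every generalised eigenvector v of λ).

  λ = -2: largest Jordan block has size 3, contributing (x + 2)^3

So m_A(x) = (x + 2)^3 = x^3 + 6*x^2 + 12*x + 8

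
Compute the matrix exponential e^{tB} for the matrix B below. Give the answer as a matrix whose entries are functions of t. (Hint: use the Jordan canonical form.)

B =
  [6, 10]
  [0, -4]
e^{tB} =
  [exp(6*t), exp(6*t) - exp(-4*t)]
  [0, exp(-4*t)]

Strategy: write B = P · J · P⁻¹ where J is a Jordan canonical form, so e^{tB} = P · e^{tJ} · P⁻¹, and e^{tJ} can be computed block-by-block.

B has Jordan form
J =
  [-4, 0]
  [ 0, 6]
(up to reordering of blocks).

Per-block formulas:
  For a 1×1 block at λ = -4: exp(t · [-4]) = [e^(-4t)].
  For a 1×1 block at λ = 6: exp(t · [6]) = [e^(6t)].

After assembling e^{tJ} and conjugating by P, we get:

e^{tB} =
  [exp(6*t), exp(6*t) - exp(-4*t)]
  [0, exp(-4*t)]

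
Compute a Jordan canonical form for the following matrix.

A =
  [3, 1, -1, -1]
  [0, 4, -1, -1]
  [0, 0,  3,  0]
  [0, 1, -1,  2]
J_2(3) ⊕ J_1(3) ⊕ J_1(3)

The characteristic polynomial is
  det(x·I − A) = x^4 - 12*x^3 + 54*x^2 - 108*x + 81 = (x - 3)^4

Eigenvalues and multiplicities (the geometric multiplicity of λ is n − rank(A − λI), which equals the number of Jordan blocks for λ):
  λ = 3: algebraic multiplicity = 4, geometric multiplicity = 3

Determining the block sizes for each eigenvalue:
  λ = 3: 3 blocks summing to 4 forces exactly one block of size 2 and the rest size 1 → block sizes [2, 1, 1]

Assembling the blocks gives a Jordan form
J =
  [3, 1, 0, 0]
  [0, 3, 0, 0]
  [0, 0, 3, 0]
  [0, 0, 0, 3]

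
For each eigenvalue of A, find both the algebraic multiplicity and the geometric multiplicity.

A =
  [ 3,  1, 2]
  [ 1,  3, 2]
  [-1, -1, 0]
λ = 2: alg = 3, geom = 2

Step 1 — factor the characteristic polynomial to read off the algebraic multiplicities:
  χ_A(x) = (x - 2)^3

Step 2 — compute geometric multiplicities via the rank-nullity identity g(λ) = n − rank(A − λI):
  rank(A − (2)·I) = 1, so dim ker(A − (2)·I) = n − 1 = 2

Summary:
  λ = 2: algebraic multiplicity = 3, geometric multiplicity = 2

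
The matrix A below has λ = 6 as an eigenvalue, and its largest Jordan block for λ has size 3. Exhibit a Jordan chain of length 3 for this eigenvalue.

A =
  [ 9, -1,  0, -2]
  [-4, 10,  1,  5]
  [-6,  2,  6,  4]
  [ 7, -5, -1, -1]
A Jordan chain for λ = 6 of length 3:
v_1 = (-1, 1, 2, -2)ᵀ
v_2 = (3, -4, -6, 7)ᵀ
v_3 = (1, 0, 0, 0)ᵀ

Let N = A − (6)·I. We want v_3 with N^3 v_3 = 0 but N^2 v_3 ≠ 0; then v_{j-1} := N · v_j for j = 3, …, 2.

Pick v_3 = (1, 0, 0, 0)ᵀ.
Then v_2 = N · v_3 = (3, -4, -6, 7)ᵀ.
Then v_1 = N · v_2 = (-1, 1, 2, -2)ᵀ.

Sanity check: (A − (6)·I) v_1 = (0, 0, 0, 0)ᵀ = 0. ✓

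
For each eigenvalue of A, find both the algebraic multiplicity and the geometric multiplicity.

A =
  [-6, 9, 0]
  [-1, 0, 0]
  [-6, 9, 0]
λ = -3: alg = 2, geom = 1; λ = 0: alg = 1, geom = 1

Step 1 — factor the characteristic polynomial to read off the algebraic multiplicities:
  χ_A(x) = x*(x + 3)^2

Step 2 — compute geometric multiplicities via the rank-nullity identity g(λ) = n − rank(A − λI):
  rank(A − (-3)·I) = 2, so dim ker(A − (-3)·I) = n − 2 = 1
  rank(A − (0)·I) = 2, so dim ker(A − (0)·I) = n − 2 = 1

Summary:
  λ = -3: algebraic multiplicity = 2, geometric multiplicity = 1
  λ = 0: algebraic multiplicity = 1, geometric multiplicity = 1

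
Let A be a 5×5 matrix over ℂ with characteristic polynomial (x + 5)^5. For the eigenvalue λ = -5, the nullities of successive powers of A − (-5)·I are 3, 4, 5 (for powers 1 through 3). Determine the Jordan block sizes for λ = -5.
Block sizes for λ = -5: [3, 1, 1]

From the dimensions of kernels of powers, the number of Jordan blocks of size at least j is d_j − d_{j−1} where d_j = dim ker(N^j) (with d_0 = 0). Computing the differences gives [3, 1, 1].
The number of blocks of size exactly k is (#blocks of size ≥ k) − (#blocks of size ≥ k + 1), so the partition is: 2 block(s) of size 1, 1 block(s) of size 3.
In nonincreasing order the block sizes are [3, 1, 1].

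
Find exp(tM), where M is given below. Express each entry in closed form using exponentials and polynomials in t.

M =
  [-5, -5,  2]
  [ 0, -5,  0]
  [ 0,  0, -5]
e^{tM} =
  [exp(-5*t), -5*t*exp(-5*t), 2*t*exp(-5*t)]
  [0, exp(-5*t), 0]
  [0, 0, exp(-5*t)]

Strategy: write M = P · J · P⁻¹ where J is a Jordan canonical form, so e^{tM} = P · e^{tJ} · P⁻¹, and e^{tJ} can be computed block-by-block.

M has Jordan form
J =
  [-5,  1,  0]
  [ 0, -5,  0]
  [ 0,  0, -5]
(up to reordering of blocks).

Per-block formulas:
  For a 2×2 Jordan block J_2(-5): exp(t · J_2(-5)) = e^(-5t)·(I + t·N), where N is the 2×2 nilpotent shift.
  For a 1×1 block at λ = -5: exp(t · [-5]) = [e^(-5t)].

After assembling e^{tJ} and conjugating by P, we get:

e^{tM} =
  [exp(-5*t), -5*t*exp(-5*t), 2*t*exp(-5*t)]
  [0, exp(-5*t), 0]
  [0, 0, exp(-5*t)]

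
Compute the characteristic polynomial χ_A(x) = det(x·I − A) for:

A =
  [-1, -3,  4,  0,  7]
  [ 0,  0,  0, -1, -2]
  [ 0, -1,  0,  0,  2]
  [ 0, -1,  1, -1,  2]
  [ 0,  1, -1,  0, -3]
x^5 + 5*x^4 + 10*x^3 + 10*x^2 + 5*x + 1

Expanding det(x·I − A) (e.g. by cofactor expansion or by noting that A is similar to its Jordan form J, which has the same characteristic polynomial as A) gives
  χ_A(x) = x^5 + 5*x^4 + 10*x^3 + 10*x^2 + 5*x + 1
which factors as (x + 1)^5. The eigenvalues (with algebraic multiplicities) are λ = -1 with multiplicity 5.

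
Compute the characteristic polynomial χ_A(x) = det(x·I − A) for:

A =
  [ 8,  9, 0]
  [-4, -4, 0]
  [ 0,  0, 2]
x^3 - 6*x^2 + 12*x - 8

Expanding det(x·I − A) (e.g. by cofactor expansion or by noting that A is similar to its Jordan form J, which has the same characteristic polynomial as A) gives
  χ_A(x) = x^3 - 6*x^2 + 12*x - 8
which factors as (x - 2)^3. The eigenvalues (with algebraic multiplicities) are λ = 2 with multiplicity 3.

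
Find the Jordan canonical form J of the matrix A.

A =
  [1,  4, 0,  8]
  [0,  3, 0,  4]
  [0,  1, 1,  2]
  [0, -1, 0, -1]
J_2(1) ⊕ J_1(1) ⊕ J_1(1)

The characteristic polynomial is
  det(x·I − A) = x^4 - 4*x^3 + 6*x^2 - 4*x + 1 = (x - 1)^4

Eigenvalues and multiplicities (the geometric multiplicity of λ is n − rank(A − λI), which equals the number of Jordan blocks for λ):
  λ = 1: algebraic multiplicity = 4, geometric multiplicity = 3

Determining the block sizes for each eigenvalue:
  λ = 1: 3 blocks summing to 4 forces exactly one block of size 2 and the rest size 1 → block sizes [2, 1, 1]

Assembling the blocks gives a Jordan form
J =
  [1, 1, 0, 0]
  [0, 1, 0, 0]
  [0, 0, 1, 0]
  [0, 0, 0, 1]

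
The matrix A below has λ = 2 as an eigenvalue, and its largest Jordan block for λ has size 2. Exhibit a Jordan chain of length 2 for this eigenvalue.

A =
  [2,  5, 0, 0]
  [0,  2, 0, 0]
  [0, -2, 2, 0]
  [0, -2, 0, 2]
A Jordan chain for λ = 2 of length 2:
v_1 = (5, 0, -2, -2)ᵀ
v_2 = (0, 1, 0, 0)ᵀ

Let N = A − (2)·I. We want v_2 with N^2 v_2 = 0 but N^1 v_2 ≠ 0; then v_{j-1} := N · v_j for j = 2, …, 2.

Pick v_2 = (0, 1, 0, 0)ᵀ.
Then v_1 = N · v_2 = (5, 0, -2, -2)ᵀ.

Sanity check: (A − (2)·I) v_1 = (0, 0, 0, 0)ᵀ = 0. ✓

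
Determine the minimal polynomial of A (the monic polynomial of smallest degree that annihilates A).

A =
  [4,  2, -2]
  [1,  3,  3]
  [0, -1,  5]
x^3 - 12*x^2 + 48*x - 64

The characteristic polynomial is χ_A(x) = (x - 4)^3, so the eigenvalues are known. The minimal polynomial is
  m_A(x) = Π_λ (x − λ)^{k_λ}
where k_λ is the size of the *largest* Jordan block for λ (equivalently, the smallest k with (A − λI)^k v = 0 for every generalised eigenvector v of λ).

  λ = 4: largest Jordan block has size 3, contributing (x − 4)^3

So m_A(x) = (x - 4)^3 = x^3 - 12*x^2 + 48*x - 64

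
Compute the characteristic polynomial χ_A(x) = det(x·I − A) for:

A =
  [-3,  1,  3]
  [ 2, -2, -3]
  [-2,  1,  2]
x^3 + 3*x^2 + 3*x + 1

Expanding det(x·I − A) (e.g. by cofactor expansion or by noting that A is similar to its Jordan form J, which has the same characteristic polynomial as A) gives
  χ_A(x) = x^3 + 3*x^2 + 3*x + 1
which factors as (x + 1)^3. The eigenvalues (with algebraic multiplicities) are λ = -1 with multiplicity 3.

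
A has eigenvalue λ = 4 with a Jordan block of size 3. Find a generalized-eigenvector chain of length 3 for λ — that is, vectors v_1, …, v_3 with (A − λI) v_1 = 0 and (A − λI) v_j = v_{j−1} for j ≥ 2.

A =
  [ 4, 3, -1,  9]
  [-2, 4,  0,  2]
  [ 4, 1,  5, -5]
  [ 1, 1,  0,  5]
A Jordan chain for λ = 4 of length 3:
v_1 = (-1, 2, -3, -1)ᵀ
v_2 = (0, -2, 4, 1)ᵀ
v_3 = (1, 0, 0, 0)ᵀ

Let N = A − (4)·I. We want v_3 with N^3 v_3 = 0 but N^2 v_3 ≠ 0; then v_{j-1} := N · v_j for j = 3, …, 2.

Pick v_3 = (1, 0, 0, 0)ᵀ.
Then v_2 = N · v_3 = (0, -2, 4, 1)ᵀ.
Then v_1 = N · v_2 = (-1, 2, -3, -1)ᵀ.

Sanity check: (A − (4)·I) v_1 = (0, 0, 0, 0)ᵀ = 0. ✓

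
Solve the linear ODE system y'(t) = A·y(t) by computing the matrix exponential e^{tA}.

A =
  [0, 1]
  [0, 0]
e^{tA} =
  [1, t]
  [0, 1]

Strategy: write A = P · J · P⁻¹ where J is a Jordan canonical form, so e^{tA} = P · e^{tJ} · P⁻¹, and e^{tJ} can be computed block-by-block.

A has Jordan form
J =
  [0, 1]
  [0, 0]
(up to reordering of blocks).

Per-block formulas:
  For a 2×2 Jordan block J_2(0): exp(t · J_2(0)) = e^(0t)·(I + t·N), where N is the 2×2 nilpotent shift.

After assembling e^{tJ} and conjugating by P, we get:

e^{tA} =
  [1, t]
  [0, 1]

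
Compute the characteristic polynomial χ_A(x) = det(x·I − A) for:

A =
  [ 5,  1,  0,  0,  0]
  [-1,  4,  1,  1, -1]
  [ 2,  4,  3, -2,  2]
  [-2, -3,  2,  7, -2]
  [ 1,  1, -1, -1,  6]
x^5 - 25*x^4 + 250*x^3 - 1250*x^2 + 3125*x - 3125

Expanding det(x·I − A) (e.g. by cofactor expansion or by noting that A is similar to its Jordan form J, which has the same characteristic polynomial as A) gives
  χ_A(x) = x^5 - 25*x^4 + 250*x^3 - 1250*x^2 + 3125*x - 3125
which factors as (x - 5)^5. The eigenvalues (with algebraic multiplicities) are λ = 5 with multiplicity 5.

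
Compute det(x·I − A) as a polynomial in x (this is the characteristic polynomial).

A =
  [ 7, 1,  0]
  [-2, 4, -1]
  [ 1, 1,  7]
x^3 - 18*x^2 + 108*x - 216

Expanding det(x·I − A) (e.g. by cofactor expansion or by noting that A is similar to its Jordan form J, which has the same characteristic polynomial as A) gives
  χ_A(x) = x^3 - 18*x^2 + 108*x - 216
which factors as (x - 6)^3. The eigenvalues (with algebraic multiplicities) are λ = 6 with multiplicity 3.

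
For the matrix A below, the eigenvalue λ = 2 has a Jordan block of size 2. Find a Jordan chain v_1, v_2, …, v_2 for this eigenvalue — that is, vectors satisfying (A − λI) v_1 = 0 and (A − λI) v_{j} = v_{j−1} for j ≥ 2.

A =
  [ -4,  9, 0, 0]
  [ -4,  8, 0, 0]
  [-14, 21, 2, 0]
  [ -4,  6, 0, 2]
A Jordan chain for λ = 2 of length 2:
v_1 = (-6, -4, -14, -4)ᵀ
v_2 = (1, 0, 0, 0)ᵀ

Let N = A − (2)·I. We want v_2 with N^2 v_2 = 0 but N^1 v_2 ≠ 0; then v_{j-1} := N · v_j for j = 2, …, 2.

Pick v_2 = (1, 0, 0, 0)ᵀ.
Then v_1 = N · v_2 = (-6, -4, -14, -4)ᵀ.

Sanity check: (A − (2)·I) v_1 = (0, 0, 0, 0)ᵀ = 0. ✓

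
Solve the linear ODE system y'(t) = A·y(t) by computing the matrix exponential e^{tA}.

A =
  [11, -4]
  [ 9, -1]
e^{tA} =
  [6*t*exp(5*t) + exp(5*t), -4*t*exp(5*t)]
  [9*t*exp(5*t), -6*t*exp(5*t) + exp(5*t)]

Strategy: write A = P · J · P⁻¹ where J is a Jordan canonical form, so e^{tA} = P · e^{tJ} · P⁻¹, and e^{tJ} can be computed block-by-block.

A has Jordan form
J =
  [5, 1]
  [0, 5]
(up to reordering of blocks).

Per-block formulas:
  For a 2×2 Jordan block J_2(5): exp(t · J_2(5)) = e^(5t)·(I + t·N), where N is the 2×2 nilpotent shift.

After assembling e^{tJ} and conjugating by P, we get:

e^{tA} =
  [6*t*exp(5*t) + exp(5*t), -4*t*exp(5*t)]
  [9*t*exp(5*t), -6*t*exp(5*t) + exp(5*t)]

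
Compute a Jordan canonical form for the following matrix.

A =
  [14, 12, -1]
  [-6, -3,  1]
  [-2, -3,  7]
J_3(6)

The characteristic polynomial is
  det(x·I − A) = x^3 - 18*x^2 + 108*x - 216 = (x - 6)^3

Eigenvalues and multiplicities (the geometric multiplicity of λ is n − rank(A − λI), which equals the number of Jordan blocks for λ):
  λ = 6: algebraic multiplicity = 3, geometric multiplicity = 1

Determining the block sizes for each eigenvalue:
  λ = 6: one block (gm = 1), so the single block has size am = 3 → block sizes [3]

Assembling the blocks gives a Jordan form
J =
  [6, 1, 0]
  [0, 6, 1]
  [0, 0, 6]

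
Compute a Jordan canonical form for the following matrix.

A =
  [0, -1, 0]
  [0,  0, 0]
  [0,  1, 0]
J_2(0) ⊕ J_1(0)

The characteristic polynomial is
  det(x·I − A) = x^3

Eigenvalues and multiplicities (the geometric multiplicity of λ is n − rank(A − λI), which equals the number of Jordan blocks for λ):
  λ = 0: algebraic multiplicity = 3, geometric multiplicity = 2

Determining the block sizes for each eigenvalue:
  λ = 0: 2 blocks summing to 3 forces exactly one block of size 2 and the rest size 1 → block sizes [2, 1]

Assembling the blocks gives a Jordan form
J =
  [0, 1, 0]
  [0, 0, 0]
  [0, 0, 0]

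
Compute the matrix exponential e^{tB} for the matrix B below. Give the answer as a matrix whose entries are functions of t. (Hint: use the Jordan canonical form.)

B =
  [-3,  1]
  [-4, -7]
e^{tB} =
  [2*t*exp(-5*t) + exp(-5*t), t*exp(-5*t)]
  [-4*t*exp(-5*t), -2*t*exp(-5*t) + exp(-5*t)]

Strategy: write B = P · J · P⁻¹ where J is a Jordan canonical form, so e^{tB} = P · e^{tJ} · P⁻¹, and e^{tJ} can be computed block-by-block.

B has Jordan form
J =
  [-5,  1]
  [ 0, -5]
(up to reordering of blocks).

Per-block formulas:
  For a 2×2 Jordan block J_2(-5): exp(t · J_2(-5)) = e^(-5t)·(I + t·N), where N is the 2×2 nilpotent shift.

After assembling e^{tJ} and conjugating by P, we get:

e^{tB} =
  [2*t*exp(-5*t) + exp(-5*t), t*exp(-5*t)]
  [-4*t*exp(-5*t), -2*t*exp(-5*t) + exp(-5*t)]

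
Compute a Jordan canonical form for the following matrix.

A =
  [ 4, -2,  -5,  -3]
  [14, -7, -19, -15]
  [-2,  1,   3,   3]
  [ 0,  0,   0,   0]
J_3(0) ⊕ J_1(0)

The characteristic polynomial is
  det(x·I − A) = x^4

Eigenvalues and multiplicities (the geometric multiplicity of λ is n − rank(A − λI), which equals the number of Jordan blocks for λ):
  λ = 0: algebraic multiplicity = 4, geometric multiplicity = 2

Determining the block sizes for each eigenvalue:
  λ = 0: with am = 4 and gm = 2, the partition is not yet determined (e.g. several partitions of 4 into 2 parts exist). Let N = A − (0)·I. Computing rank(N^1) = 2, rank(N^2) = 1, rank(N^3) = 0; the number of blocks of size ≥ j is rank(N^{j−1}) − rank(N^j), giving [2, 1, 1]. So we have 1 block(s) of size 3, 1 block(s) of size 1 → block sizes [3, 1]

Assembling the blocks gives a Jordan form
J =
  [0, 1, 0, 0]
  [0, 0, 1, 0]
  [0, 0, 0, 0]
  [0, 0, 0, 0]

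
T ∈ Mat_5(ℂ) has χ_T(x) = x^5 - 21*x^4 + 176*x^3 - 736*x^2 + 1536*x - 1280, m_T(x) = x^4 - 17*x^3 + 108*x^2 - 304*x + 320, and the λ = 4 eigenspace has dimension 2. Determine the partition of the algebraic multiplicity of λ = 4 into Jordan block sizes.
Block sizes for λ = 4: [3, 1]

Step 1 — from the characteristic polynomial, algebraic multiplicity of λ = 4 is 4. From dim ker(T − (4)·I) = 2, there are exactly 2 Jordan blocks for λ = 4.
Step 2 — from the minimal polynomial, the factor (x − 4)^3 tells us the largest block for λ = 4 has size 3.
Step 3 — with total size 4, 2 blocks, and largest block 3, the block sizes (in nonincreasing order) are [3, 1].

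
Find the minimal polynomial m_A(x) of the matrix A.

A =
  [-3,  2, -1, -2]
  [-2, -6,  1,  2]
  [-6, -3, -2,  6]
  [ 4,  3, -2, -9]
x^3 + 15*x^2 + 75*x + 125

The characteristic polynomial is χ_A(x) = (x + 5)^4, so the eigenvalues are known. The minimal polynomial is
  m_A(x) = Π_λ (x − λ)^{k_λ}
where k_λ is the size of the *largest* Jordan block for λ (equivalently, the smallest k with (A − λI)^k v = 0 for every generalised eigenvector v of λ).

  λ = -5: largest Jordan block has size 3, contributing (x + 5)^3

So m_A(x) = (x + 5)^3 = x^3 + 15*x^2 + 75*x + 125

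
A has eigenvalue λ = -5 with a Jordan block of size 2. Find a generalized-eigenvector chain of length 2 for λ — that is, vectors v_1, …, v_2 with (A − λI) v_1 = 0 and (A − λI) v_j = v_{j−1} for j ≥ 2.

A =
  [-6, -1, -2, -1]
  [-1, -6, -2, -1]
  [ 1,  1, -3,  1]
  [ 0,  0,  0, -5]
A Jordan chain for λ = -5 of length 2:
v_1 = (-1, -1, 1, 0)ᵀ
v_2 = (1, 0, 0, 0)ᵀ

Let N = A − (-5)·I. We want v_2 with N^2 v_2 = 0 but N^1 v_2 ≠ 0; then v_{j-1} := N · v_j for j = 2, …, 2.

Pick v_2 = (1, 0, 0, 0)ᵀ.
Then v_1 = N · v_2 = (-1, -1, 1, 0)ᵀ.

Sanity check: (A − (-5)·I) v_1 = (0, 0, 0, 0)ᵀ = 0. ✓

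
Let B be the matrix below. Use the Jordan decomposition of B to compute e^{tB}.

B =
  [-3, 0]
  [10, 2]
e^{tB} =
  [exp(-3*t), 0]
  [2*exp(2*t) - 2*exp(-3*t), exp(2*t)]

Strategy: write B = P · J · P⁻¹ where J is a Jordan canonical form, so e^{tB} = P · e^{tJ} · P⁻¹, and e^{tJ} can be computed block-by-block.

B has Jordan form
J =
  [-3, 0]
  [ 0, 2]
(up to reordering of blocks).

Per-block formulas:
  For a 1×1 block at λ = -3: exp(t · [-3]) = [e^(-3t)].
  For a 1×1 block at λ = 2: exp(t · [2]) = [e^(2t)].

After assembling e^{tJ} and conjugating by P, we get:

e^{tB} =
  [exp(-3*t), 0]
  [2*exp(2*t) - 2*exp(-3*t), exp(2*t)]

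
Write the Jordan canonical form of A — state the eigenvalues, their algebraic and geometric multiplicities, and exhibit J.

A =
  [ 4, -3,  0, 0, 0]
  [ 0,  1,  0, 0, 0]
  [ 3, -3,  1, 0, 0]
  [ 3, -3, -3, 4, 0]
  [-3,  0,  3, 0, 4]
J_1(1) ⊕ J_1(1) ⊕ J_1(4) ⊕ J_1(4) ⊕ J_1(4)

The characteristic polynomial is
  det(x·I − A) = x^5 - 14*x^4 + 73*x^3 - 172*x^2 + 176*x - 64 = (x - 4)^3*(x - 1)^2

Eigenvalues and multiplicities (the geometric multiplicity of λ is n − rank(A − λI), which equals the number of Jordan blocks for λ):
  λ = 1: algebraic multiplicity = 2, geometric multiplicity = 2
  λ = 4: algebraic multiplicity = 3, geometric multiplicity = 3

Determining the block sizes for each eigenvalue:
  λ = 1: gm = am = 2, so every block has size 1 → block sizes [1, 1]
  λ = 4: gm = am = 3, so every block has size 1 → block sizes [1, 1, 1]

Assembling the blocks gives a Jordan form
J =
  [1, 0, 0, 0, 0]
  [0, 1, 0, 0, 0]
  [0, 0, 4, 0, 0]
  [0, 0, 0, 4, 0]
  [0, 0, 0, 0, 4]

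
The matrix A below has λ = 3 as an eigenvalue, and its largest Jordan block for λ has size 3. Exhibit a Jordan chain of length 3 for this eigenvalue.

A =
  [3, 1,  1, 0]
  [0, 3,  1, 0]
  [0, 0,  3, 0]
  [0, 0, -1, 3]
A Jordan chain for λ = 3 of length 3:
v_1 = (1, 0, 0, 0)ᵀ
v_2 = (1, 1, 0, -1)ᵀ
v_3 = (0, 0, 1, 0)ᵀ

Let N = A − (3)·I. We want v_3 with N^3 v_3 = 0 but N^2 v_3 ≠ 0; then v_{j-1} := N · v_j for j = 3, …, 2.

Pick v_3 = (0, 0, 1, 0)ᵀ.
Then v_2 = N · v_3 = (1, 1, 0, -1)ᵀ.
Then v_1 = N · v_2 = (1, 0, 0, 0)ᵀ.

Sanity check: (A − (3)·I) v_1 = (0, 0, 0, 0)ᵀ = 0. ✓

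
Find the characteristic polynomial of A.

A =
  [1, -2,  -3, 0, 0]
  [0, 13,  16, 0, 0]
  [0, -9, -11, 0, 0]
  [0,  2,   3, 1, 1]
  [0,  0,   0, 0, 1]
x^5 - 5*x^4 + 10*x^3 - 10*x^2 + 5*x - 1

Expanding det(x·I − A) (e.g. by cofactor expansion or by noting that A is similar to its Jordan form J, which has the same characteristic polynomial as A) gives
  χ_A(x) = x^5 - 5*x^4 + 10*x^3 - 10*x^2 + 5*x - 1
which factors as (x - 1)^5. The eigenvalues (with algebraic multiplicities) are λ = 1 with multiplicity 5.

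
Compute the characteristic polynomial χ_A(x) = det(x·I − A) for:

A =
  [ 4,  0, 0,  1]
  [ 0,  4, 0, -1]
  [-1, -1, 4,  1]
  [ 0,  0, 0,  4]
x^4 - 16*x^3 + 96*x^2 - 256*x + 256

Expanding det(x·I − A) (e.g. by cofactor expansion or by noting that A is similar to its Jordan form J, which has the same characteristic polynomial as A) gives
  χ_A(x) = x^4 - 16*x^3 + 96*x^2 - 256*x + 256
which factors as (x - 4)^4. The eigenvalues (with algebraic multiplicities) are λ = 4 with multiplicity 4.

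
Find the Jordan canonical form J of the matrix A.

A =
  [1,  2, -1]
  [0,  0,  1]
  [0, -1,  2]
J_3(1)

The characteristic polynomial is
  det(x·I − A) = x^3 - 3*x^2 + 3*x - 1 = (x - 1)^3

Eigenvalues and multiplicities (the geometric multiplicity of λ is n − rank(A − λI), which equals the number of Jordan blocks for λ):
  λ = 1: algebraic multiplicity = 3, geometric multiplicity = 1

Determining the block sizes for each eigenvalue:
  λ = 1: one block (gm = 1), so the single block has size am = 3 → block sizes [3]

Assembling the blocks gives a Jordan form
J =
  [1, 1, 0]
  [0, 1, 1]
  [0, 0, 1]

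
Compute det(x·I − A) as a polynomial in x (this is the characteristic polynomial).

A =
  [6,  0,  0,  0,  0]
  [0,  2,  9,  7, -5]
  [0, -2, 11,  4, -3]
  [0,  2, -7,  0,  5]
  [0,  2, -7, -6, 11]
x^5 - 30*x^4 + 360*x^3 - 2160*x^2 + 6480*x - 7776

Expanding det(x·I − A) (e.g. by cofactor expansion or by noting that A is similar to its Jordan form J, which has the same characteristic polynomial as A) gives
  χ_A(x) = x^5 - 30*x^4 + 360*x^3 - 2160*x^2 + 6480*x - 7776
which factors as (x - 6)^5. The eigenvalues (with algebraic multiplicities) are λ = 6 with multiplicity 5.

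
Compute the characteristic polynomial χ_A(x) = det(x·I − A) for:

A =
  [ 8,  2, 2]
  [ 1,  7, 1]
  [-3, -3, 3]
x^3 - 18*x^2 + 108*x - 216

Expanding det(x·I − A) (e.g. by cofactor expansion or by noting that A is similar to its Jordan form J, which has the same characteristic polynomial as A) gives
  χ_A(x) = x^3 - 18*x^2 + 108*x - 216
which factors as (x - 6)^3. The eigenvalues (with algebraic multiplicities) are λ = 6 with multiplicity 3.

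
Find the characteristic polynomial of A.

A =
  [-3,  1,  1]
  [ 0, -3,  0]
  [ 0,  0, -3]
x^3 + 9*x^2 + 27*x + 27

Expanding det(x·I − A) (e.g. by cofactor expansion or by noting that A is similar to its Jordan form J, which has the same characteristic polynomial as A) gives
  χ_A(x) = x^3 + 9*x^2 + 27*x + 27
which factors as (x + 3)^3. The eigenvalues (with algebraic multiplicities) are λ = -3 with multiplicity 3.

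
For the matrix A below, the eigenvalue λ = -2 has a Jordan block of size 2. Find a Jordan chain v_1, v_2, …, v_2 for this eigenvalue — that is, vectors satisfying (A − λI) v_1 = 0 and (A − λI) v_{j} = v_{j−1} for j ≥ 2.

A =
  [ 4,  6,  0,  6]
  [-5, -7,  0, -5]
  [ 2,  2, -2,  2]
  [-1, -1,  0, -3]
A Jordan chain for λ = -2 of length 2:
v_1 = (6, -5, 2, -1)ᵀ
v_2 = (1, 0, 0, 0)ᵀ

Let N = A − (-2)·I. We want v_2 with N^2 v_2 = 0 but N^1 v_2 ≠ 0; then v_{j-1} := N · v_j for j = 2, …, 2.

Pick v_2 = (1, 0, 0, 0)ᵀ.
Then v_1 = N · v_2 = (6, -5, 2, -1)ᵀ.

Sanity check: (A − (-2)·I) v_1 = (0, 0, 0, 0)ᵀ = 0. ✓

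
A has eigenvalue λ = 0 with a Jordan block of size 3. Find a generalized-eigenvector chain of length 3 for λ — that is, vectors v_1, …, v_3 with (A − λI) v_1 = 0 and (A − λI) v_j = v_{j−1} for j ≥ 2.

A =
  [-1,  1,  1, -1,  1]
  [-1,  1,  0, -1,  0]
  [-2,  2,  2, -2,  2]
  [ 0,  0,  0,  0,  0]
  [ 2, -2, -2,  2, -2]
A Jordan chain for λ = 0 of length 3:
v_1 = (-1, -1, -2, 0, 2)ᵀ
v_2 = (1, 0, 2, 0, -2)ᵀ
v_3 = (0, 0, 1, 0, 0)ᵀ

Let N = A − (0)·I. We want v_3 with N^3 v_3 = 0 but N^2 v_3 ≠ 0; then v_{j-1} := N · v_j for j = 3, …, 2.

Pick v_3 = (0, 0, 1, 0, 0)ᵀ.
Then v_2 = N · v_3 = (1, 0, 2, 0, -2)ᵀ.
Then v_1 = N · v_2 = (-1, -1, -2, 0, 2)ᵀ.

Sanity check: (A − (0)·I) v_1 = (0, 0, 0, 0, 0)ᵀ = 0. ✓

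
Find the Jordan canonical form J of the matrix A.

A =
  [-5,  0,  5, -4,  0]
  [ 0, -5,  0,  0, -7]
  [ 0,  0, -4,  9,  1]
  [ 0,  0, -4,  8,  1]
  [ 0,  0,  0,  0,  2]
J_1(-5) ⊕ J_1(-5) ⊕ J_3(2)

The characteristic polynomial is
  det(x·I − A) = x^5 + 4*x^4 - 23*x^3 - 38*x^2 + 220*x - 200 = (x - 2)^3*(x + 5)^2

Eigenvalues and multiplicities (the geometric multiplicity of λ is n − rank(A − λI), which equals the number of Jordan blocks for λ):
  λ = -5: algebraic multiplicity = 2, geometric multiplicity = 2
  λ = 2: algebraic multiplicity = 3, geometric multiplicity = 1

Determining the block sizes for each eigenvalue:
  λ = -5: gm = am = 2, so every block has size 1 → block sizes [1, 1]
  λ = 2: one block (gm = 1), so the single block has size am = 3 → block sizes [3]

Assembling the blocks gives a Jordan form
J =
  [-5,  0, 0, 0, 0]
  [ 0, -5, 0, 0, 0]
  [ 0,  0, 2, 1, 0]
  [ 0,  0, 0, 2, 1]
  [ 0,  0, 0, 0, 2]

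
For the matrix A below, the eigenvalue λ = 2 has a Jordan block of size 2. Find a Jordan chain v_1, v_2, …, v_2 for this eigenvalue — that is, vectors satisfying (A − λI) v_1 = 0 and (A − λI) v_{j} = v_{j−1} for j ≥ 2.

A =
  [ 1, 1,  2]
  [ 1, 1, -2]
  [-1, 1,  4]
A Jordan chain for λ = 2 of length 2:
v_1 = (-1, 1, -1)ᵀ
v_2 = (1, 0, 0)ᵀ

Let N = A − (2)·I. We want v_2 with N^2 v_2 = 0 but N^1 v_2 ≠ 0; then v_{j-1} := N · v_j for j = 2, …, 2.

Pick v_2 = (1, 0, 0)ᵀ.
Then v_1 = N · v_2 = (-1, 1, -1)ᵀ.

Sanity check: (A − (2)·I) v_1 = (0, 0, 0)ᵀ = 0. ✓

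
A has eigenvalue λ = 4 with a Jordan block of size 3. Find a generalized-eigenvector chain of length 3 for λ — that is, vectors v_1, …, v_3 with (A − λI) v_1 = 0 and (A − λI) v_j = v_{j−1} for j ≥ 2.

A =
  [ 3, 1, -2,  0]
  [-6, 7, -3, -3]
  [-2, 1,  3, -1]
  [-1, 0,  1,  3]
A Jordan chain for λ = 4 of length 3:
v_1 = (-1, -3, -1, 0)ᵀ
v_2 = (-1, -6, -2, -1)ᵀ
v_3 = (1, 0, 0, 0)ᵀ

Let N = A − (4)·I. We want v_3 with N^3 v_3 = 0 but N^2 v_3 ≠ 0; then v_{j-1} := N · v_j for j = 3, …, 2.

Pick v_3 = (1, 0, 0, 0)ᵀ.
Then v_2 = N · v_3 = (-1, -6, -2, -1)ᵀ.
Then v_1 = N · v_2 = (-1, -3, -1, 0)ᵀ.

Sanity check: (A − (4)·I) v_1 = (0, 0, 0, 0)ᵀ = 0. ✓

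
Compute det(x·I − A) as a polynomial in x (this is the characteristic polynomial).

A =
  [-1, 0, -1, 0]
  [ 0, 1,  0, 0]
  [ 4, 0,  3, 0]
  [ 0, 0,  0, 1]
x^4 - 4*x^3 + 6*x^2 - 4*x + 1

Expanding det(x·I − A) (e.g. by cofactor expansion or by noting that A is similar to its Jordan form J, which has the same characteristic polynomial as A) gives
  χ_A(x) = x^4 - 4*x^3 + 6*x^2 - 4*x + 1
which factors as (x - 1)^4. The eigenvalues (with algebraic multiplicities) are λ = 1 with multiplicity 4.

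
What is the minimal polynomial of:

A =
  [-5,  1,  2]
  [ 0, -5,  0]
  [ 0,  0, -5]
x^2 + 10*x + 25

The characteristic polynomial is χ_A(x) = (x + 5)^3, so the eigenvalues are known. The minimal polynomial is
  m_A(x) = Π_λ (x − λ)^{k_λ}
where k_λ is the size of the *largest* Jordan block for λ (equivalently, the smallest k with (A − λI)^k v = 0 for every generalised eigenvector v of λ).

  λ = -5: largest Jordan block has size 2, contributing (x + 5)^2

So m_A(x) = (x + 5)^2 = x^2 + 10*x + 25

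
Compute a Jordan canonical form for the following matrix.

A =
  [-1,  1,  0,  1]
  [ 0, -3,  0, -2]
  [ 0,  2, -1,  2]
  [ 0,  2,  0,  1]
J_2(-1) ⊕ J_1(-1) ⊕ J_1(-1)

The characteristic polynomial is
  det(x·I − A) = x^4 + 4*x^3 + 6*x^2 + 4*x + 1 = (x + 1)^4

Eigenvalues and multiplicities (the geometric multiplicity of λ is n − rank(A − λI), which equals the number of Jordan blocks for λ):
  λ = -1: algebraic multiplicity = 4, geometric multiplicity = 3

Determining the block sizes for each eigenvalue:
  λ = -1: 3 blocks summing to 4 forces exactly one block of size 2 and the rest size 1 → block sizes [2, 1, 1]

Assembling the blocks gives a Jordan form
J =
  [-1,  1,  0,  0]
  [ 0, -1,  0,  0]
  [ 0,  0, -1,  0]
  [ 0,  0,  0, -1]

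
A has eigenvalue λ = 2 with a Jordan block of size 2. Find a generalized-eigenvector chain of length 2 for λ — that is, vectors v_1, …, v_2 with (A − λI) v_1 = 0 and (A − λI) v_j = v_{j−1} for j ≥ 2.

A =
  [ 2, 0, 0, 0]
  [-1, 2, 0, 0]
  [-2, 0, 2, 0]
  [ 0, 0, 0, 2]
A Jordan chain for λ = 2 of length 2:
v_1 = (0, -1, -2, 0)ᵀ
v_2 = (1, 0, 0, 0)ᵀ

Let N = A − (2)·I. We want v_2 with N^2 v_2 = 0 but N^1 v_2 ≠ 0; then v_{j-1} := N · v_j for j = 2, …, 2.

Pick v_2 = (1, 0, 0, 0)ᵀ.
Then v_1 = N · v_2 = (0, -1, -2, 0)ᵀ.

Sanity check: (A − (2)·I) v_1 = (0, 0, 0, 0)ᵀ = 0. ✓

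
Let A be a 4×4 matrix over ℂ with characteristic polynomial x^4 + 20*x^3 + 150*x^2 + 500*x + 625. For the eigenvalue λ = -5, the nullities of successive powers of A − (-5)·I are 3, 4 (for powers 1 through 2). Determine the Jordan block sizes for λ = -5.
Block sizes for λ = -5: [2, 1, 1]

From the dimensions of kernels of powers, the number of Jordan blocks of size at least j is d_j − d_{j−1} where d_j = dim ker(N^j) (with d_0 = 0). Computing the differences gives [3, 1].
The number of blocks of size exactly k is (#blocks of size ≥ k) − (#blocks of size ≥ k + 1), so the partition is: 2 block(s) of size 1, 1 block(s) of size 2.
In nonincreasing order the block sizes are [2, 1, 1].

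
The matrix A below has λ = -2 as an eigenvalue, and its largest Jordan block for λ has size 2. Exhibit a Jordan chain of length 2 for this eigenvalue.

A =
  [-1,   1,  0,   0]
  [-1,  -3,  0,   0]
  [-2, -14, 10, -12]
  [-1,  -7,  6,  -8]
A Jordan chain for λ = -2 of length 2:
v_1 = (1, -1, -2, -1)ᵀ
v_2 = (1, 0, 0, 0)ᵀ

Let N = A − (-2)·I. We want v_2 with N^2 v_2 = 0 but N^1 v_2 ≠ 0; then v_{j-1} := N · v_j for j = 2, …, 2.

Pick v_2 = (1, 0, 0, 0)ᵀ.
Then v_1 = N · v_2 = (1, -1, -2, -1)ᵀ.

Sanity check: (A − (-2)·I) v_1 = (0, 0, 0, 0)ᵀ = 0. ✓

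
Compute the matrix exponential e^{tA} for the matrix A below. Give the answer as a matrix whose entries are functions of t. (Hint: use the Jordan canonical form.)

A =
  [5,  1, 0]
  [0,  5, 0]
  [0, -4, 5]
e^{tA} =
  [exp(5*t), t*exp(5*t), 0]
  [0, exp(5*t), 0]
  [0, -4*t*exp(5*t), exp(5*t)]

Strategy: write A = P · J · P⁻¹ where J is a Jordan canonical form, so e^{tA} = P · e^{tJ} · P⁻¹, and e^{tJ} can be computed block-by-block.

A has Jordan form
J =
  [5, 1, 0]
  [0, 5, 0]
  [0, 0, 5]
(up to reordering of blocks).

Per-block formulas:
  For a 2×2 Jordan block J_2(5): exp(t · J_2(5)) = e^(5t)·(I + t·N), where N is the 2×2 nilpotent shift.
  For a 1×1 block at λ = 5: exp(t · [5]) = [e^(5t)].

After assembling e^{tJ} and conjugating by P, we get:

e^{tA} =
  [exp(5*t), t*exp(5*t), 0]
  [0, exp(5*t), 0]
  [0, -4*t*exp(5*t), exp(5*t)]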